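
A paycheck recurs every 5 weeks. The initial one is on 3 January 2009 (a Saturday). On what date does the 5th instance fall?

23 May 2009

The 5th occurrence is 4 intervals after the first: 4 × 35 = 140 days after 3 January 2009.
January has 31 days — 28 days to the end of January leaves 112.
February has 28 days (84 left).
March has 31 days (53 left).
April has 30 days (23 left).
23 days into May → 23 May 2009.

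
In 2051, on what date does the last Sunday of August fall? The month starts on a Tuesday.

August 27, 2051

August 2051 begins on a Tuesday, so the first Sunday is August 6 (5 days later).
August 2051 has 31 days. Adding weeks: 6, 13, 20, 27 — the last one ≤ 31 is the 27th.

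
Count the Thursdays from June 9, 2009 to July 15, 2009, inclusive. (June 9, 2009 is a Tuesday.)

5

June 9, 2009 is a Tuesday; the first Thursday on or after it is June 11, 2009 (2 days later).
From June 11, 2009 to July 15, 2009: 19 + 15 = 34 days (rest of June, July).
34 ÷ 7 = 4 full weeks with remainder 6, so 4 more Thursdays after the first → 5.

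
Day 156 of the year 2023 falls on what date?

2023-06-05

January has 31 days (156 − 31 = 125 remain).
February has 28 days (125 − 28 = 97 remain).
March has 31 days (97 − 31 = 66 remain).
April has 30 days (66 − 30 = 36 remain).
May has 31 days (36 − 31 = 5 remain).
5 into June → June 5.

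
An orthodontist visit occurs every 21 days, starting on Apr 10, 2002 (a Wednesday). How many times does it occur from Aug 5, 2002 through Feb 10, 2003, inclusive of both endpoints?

9

Occurrences land 21·i days after Apr 10, 2002 for i = 0, 1, 2, …
Aug 5, 2002 is 117 days after the start; 117 ÷ 21 = 5 remainder 12; since the remainder is 12, round up to i = 6. First occurrence in the window: #7 on Aug 14, 2002 (6×21 = 126 days in).
Feb 10, 2003 is 306 days after the start; 306 ÷ 21 = 14 remainder 12. Last occurrence in the window: #15 on Jan 29, 2003.
Occurrences #7 through #15: 9 in total.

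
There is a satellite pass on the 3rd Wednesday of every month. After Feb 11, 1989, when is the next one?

Feb 1989 starts on a Wednesday; its first Wednesday is the 1st, so the 3rd Wednesday is the 15th — Feb 15, 1989.
Feb 15, 1989 is after Feb 11, 1989, so that is the next one.

Feb 15, 1989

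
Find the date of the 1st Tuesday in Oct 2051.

Oct 3, 2051

Oct 2051 begins on a Sunday, so the first Tuesday is Oct 3 (2 days later).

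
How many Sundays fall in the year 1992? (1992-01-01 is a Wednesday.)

52

1992-01-01 is a Wednesday; the first Sunday on or after it is 1992-01-05 (4 days later).
From 1992-01-05 to 1992-12-31: 26 + 29 + 31 + 30 + 31 + 30 + 31 + 31 + 30 + 31 + 30 + 31 = 361 days (rest of January, February, March, April, May, June, July, August, September, October, November, December).
361 ÷ 7 = 51 full weeks with remainder 4, so 51 more Sundays after the first → 52.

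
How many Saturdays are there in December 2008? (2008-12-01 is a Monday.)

4

2008-12-01 is a Monday; the first Saturday on or after it is 2008-12-06 (5 days later).
From 2008-12-06 to 2008-12-31 is 31 − 6 = 25 days.
25 ÷ 7 = 3 full weeks with remainder 4, so 3 more Saturdays after the first → 4.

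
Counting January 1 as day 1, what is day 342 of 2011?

2011-12-08

January has 31 days (342 − 31 = 311 remain).
February has 28 days (311 − 28 = 283 remain).
March has 31 days (283 − 31 = 252 remain).
April has 30 days (252 − 30 = 222 remain).
May has 31 days (222 − 31 = 191 remain).
June has 30 days (191 − 30 = 161 remain).
July has 31 days (161 − 31 = 130 remain).
August has 31 days (130 − 31 = 99 remain).
September has 30 days (99 − 30 = 69 remain).
October has 31 days (69 − 31 = 38 remain).
November has 30 days (38 − 30 = 8 remain).
8 into December → December 8.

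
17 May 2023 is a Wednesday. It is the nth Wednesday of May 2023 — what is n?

Day 17 falls in week ⌈17/7⌉ of the month.
Days 1–7 hold the 1st Wednesday, 8–14 the 2nd, 15–21 the 3rd, 22–28 the 4th, 29–31 the 5th.
17 is in the range for the 3rd.

3rd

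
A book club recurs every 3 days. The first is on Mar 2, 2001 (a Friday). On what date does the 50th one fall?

Jul 27, 2001

The 50th occurrence is 49 intervals after the first: 49 × 3 = 147 days after Mar 2, 2001.
Mar has 31 days — 29 days to the end of Mar leaves 118.
Apr has 30 days (88 left).
May has 31 days (57 left).
Jun has 30 days (27 left).
27 days into Jul → Jul 27, 2001.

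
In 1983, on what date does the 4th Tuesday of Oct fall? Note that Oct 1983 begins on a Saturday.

Oct 25, 1983

Oct 1983 begins on a Saturday, so the first Tuesday is Oct 4 (3 days later).
The 4th Tuesday is 3 weeks later: 4 + 21 = 25.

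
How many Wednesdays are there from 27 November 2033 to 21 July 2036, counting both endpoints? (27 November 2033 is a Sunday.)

27 November 2033 is a Sunday; the first Wednesday on or after it is 30 November 2033 (3 days later).
From 30 November 2033 to 21 July 2036: 31 + 365 + 365 + 203 = 964 days (rest of 2033, 2034, 2035, to 21 July 2036 in 2036).
964 ÷ 7 = 137 full weeks with remainder 5, so 137 more Wednesdays after the first → 138.

138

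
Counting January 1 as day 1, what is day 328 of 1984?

January has 31 days (328 − 31 = 297 remain).
February has 29 days (297 − 29 = 268 remain).
March has 31 days (268 − 31 = 237 remain).
April has 30 days (237 − 30 = 207 remain).
May has 31 days (207 − 31 = 176 remain).
June has 30 days (176 − 30 = 146 remain).
July has 31 days (146 − 31 = 115 remain).
August has 31 days (115 − 31 = 84 remain).
September has 30 days (84 − 30 = 54 remain).
October has 31 days (54 − 31 = 23 remain).
23 into November → November 23.

1984-11-23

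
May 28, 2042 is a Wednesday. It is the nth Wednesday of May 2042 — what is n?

4th

Day 28 falls in week ⌈28/7⌉ of the month.
Days 1–7 hold the 1st Wednesday, 8–14 the 2nd, 15–21 the 3rd, 22–28 the 4th, 29–31 the 5th.
28 is in the range for the 4th.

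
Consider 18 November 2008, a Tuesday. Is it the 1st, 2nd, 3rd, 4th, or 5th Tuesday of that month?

Day 18 falls in week ⌈18/7⌉ of the month.
Days 1–7 hold the 1st Tuesday, 8–14 the 2nd, 15–21 the 3rd, 22–28 the 4th, 29–31 the 5th.
18 is in the range for the 3rd.

3rd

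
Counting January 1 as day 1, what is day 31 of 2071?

31 into January → January 31.

31 January 2071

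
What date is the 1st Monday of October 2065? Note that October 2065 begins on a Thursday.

2065-10-05

October 2065 begins on a Thursday, so the first Monday is October 5 (4 days later).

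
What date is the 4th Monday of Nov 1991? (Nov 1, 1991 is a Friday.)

Nov 1991 begins on a Friday, so the first Monday is Nov 4 (3 days later).
The 4th Monday is 3 weeks later: 4 + 21 = 25.

Nov 25, 1991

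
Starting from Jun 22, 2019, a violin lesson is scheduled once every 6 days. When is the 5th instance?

The 5th occurrence is 4 intervals after the first: 4 × 6 = 24 days after Jun 22, 2019.
Jun has 30 days — 8 days to the end of Jun leaves 16.
16 days into Jul → Jul 16, 2019.

Jul 16, 2019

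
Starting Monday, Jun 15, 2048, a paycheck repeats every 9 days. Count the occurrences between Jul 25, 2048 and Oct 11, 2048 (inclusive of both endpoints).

9

Occurrences land 9·i days after Jun 15, 2048 for i = 0, 1, 2, …
Jul 25, 2048 is 40 days after the start; 40 ÷ 9 = 4 remainder 4; since the remainder is 4, round up to i = 5. First occurrence in the window: #6 on Jul 30, 2048 (5×9 = 45 days in).
Oct 11, 2048 is 118 days after the start; 118 ÷ 9 = 13 remainder 1. Last occurrence in the window: #14 on Oct 10, 2048.
Occurrences #6 through #14: 9 in total.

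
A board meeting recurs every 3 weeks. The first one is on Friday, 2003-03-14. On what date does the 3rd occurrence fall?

The 3rd occurrence is 2 intervals after the first: 2 × 21 = 42 days after 2003-03-14.
March has 31 days — 17 days to the end of March leaves 25.
25 days into April → 2003-04-25.

2003-04-25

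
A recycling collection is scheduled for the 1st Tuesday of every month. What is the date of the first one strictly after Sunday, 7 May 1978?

6 June 1978

May 1978 starts on a Monday, so its 1st Tuesday is 2 May 1978 (1 day in).
That is not after 7 May 1978, so look at June 1978.
June 1978 starts on a Thursday, so its 1st Tuesday is 6 June 1978 (5 days in).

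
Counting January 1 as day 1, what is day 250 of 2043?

7 September 2043

January has 31 days (250 − 31 = 219 remain).
February has 28 days (219 − 28 = 191 remain).
March has 31 days (191 − 31 = 160 remain).
April has 30 days (160 − 30 = 130 remain).
May has 31 days (130 − 31 = 99 remain).
June has 30 days (99 − 30 = 69 remain).
July has 31 days (69 − 31 = 38 remain).
August has 31 days (38 − 31 = 7 remain).
7 into September → September 7.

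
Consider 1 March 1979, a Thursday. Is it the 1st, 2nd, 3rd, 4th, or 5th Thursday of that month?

Day 1 falls in week ⌈1/7⌉ of the month.
Days 1–7 hold the 1st Thursday, 8–14 the 2nd, 15–21 the 3rd, 22–28 the 4th, 29–31 the 5th.
1 is in the range for the 1st.

1st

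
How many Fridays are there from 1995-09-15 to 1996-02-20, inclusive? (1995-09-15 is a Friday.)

23

1995-09-15 is a Friday; the first Friday on or after it is 1995-09-15.
From 1995-09-15 to 1996-02-20: 15 + 31 + 30 + 31 + 31 + 20 = 158 days (rest of September, October, November, December, January, February).
158 ÷ 7 = 22 full weeks with remainder 4, so 22 more Fridays after the first → 23.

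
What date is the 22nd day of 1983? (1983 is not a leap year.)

22 January 1983

22 into January → January 22.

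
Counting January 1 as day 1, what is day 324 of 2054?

November 20, 2054

January has 31 days (324 − 31 = 293 remain).
February has 28 days (293 − 28 = 265 remain).
March has 31 days (265 − 31 = 234 remain).
April has 30 days (234 − 30 = 204 remain).
May has 31 days (204 − 31 = 173 remain).
June has 30 days (173 − 30 = 143 remain).
July has 31 days (143 − 31 = 112 remain).
August has 31 days (112 − 31 = 81 remain).
September has 30 days (81 − 30 = 51 remain).
October has 31 days (51 − 31 = 20 remain).
20 into November → November 20.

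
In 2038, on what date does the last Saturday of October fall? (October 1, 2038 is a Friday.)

30 October 2038

October 2038 begins on a Friday, so the first Saturday is October 2 (1 day later).
October 2038 has 31 days. Adding weeks: 2, 9, 16, 23, 30 — the last one ≤ 31 is the 30th.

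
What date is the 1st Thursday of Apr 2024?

Apr 4, 2024

The first Thursday of Apr 2024 is Apr 4.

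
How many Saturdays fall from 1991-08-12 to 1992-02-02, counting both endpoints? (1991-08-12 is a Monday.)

1991-08-12 is a Monday; the first Saturday on or after it is 1991-08-17 (5 days later).
From 1991-08-17 to 1992-02-02: 14 + 30 + 31 + 30 + 31 + 31 + 2 = 169 days (rest of August, September, October, November, December, January, February).
169 ÷ 7 = 24 full weeks with remainder 1, so 24 more Saturdays after the first → 25.

25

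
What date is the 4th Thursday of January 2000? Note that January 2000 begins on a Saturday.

2000-01-27

January 2000 begins on a Saturday, so the first Thursday is January 6 (5 days later).
The 4th Thursday is 3 weeks later: 6 + 21 = 27.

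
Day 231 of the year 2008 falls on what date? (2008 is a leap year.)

January has 31 days (231 − 31 = 200 remain).
February has 29 days (200 − 29 = 171 remain).
March has 31 days (171 − 31 = 140 remain).
April has 30 days (140 − 30 = 110 remain).
May has 31 days (110 − 31 = 79 remain).
June has 30 days (79 − 30 = 49 remain).
July has 31 days (49 − 31 = 18 remain).
18 into August → August 18.

August 18, 2008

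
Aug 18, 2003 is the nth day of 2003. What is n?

Days in months before Aug: 31 + 28 + 31 + 30 + 31 + 30 + 31 = 212.
Plus 18 days into Aug → day 230.

230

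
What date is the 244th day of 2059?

Jan has 31 days (244 − 31 = 213 remain).
Feb has 28 days (213 − 28 = 185 remain).
Mar has 31 days (185 − 31 = 154 remain).
Apr has 30 days (154 − 30 = 124 remain).
May has 31 days (124 − 31 = 93 remain).
Jun has 30 days (93 − 30 = 63 remain).
Jul has 31 days (63 − 31 = 32 remain).
Aug has 31 days (32 − 31 = 1 remain).
1 into Sep → Sep 1.

Sep 1, 2059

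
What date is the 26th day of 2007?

26 into Jan → Jan 26.

Jan 26, 2007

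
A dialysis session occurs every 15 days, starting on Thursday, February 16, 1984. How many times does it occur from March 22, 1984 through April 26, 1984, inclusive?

Occurrences land 15·i days after February 16, 1984 for i = 0, 1, 2, …
March 22, 1984 is 35 days after the start; 35 ÷ 15 = 2 remainder 5; since the remainder is 5, round up to i = 3. First occurrence in the window: #4 on April 1, 1984 (3×15 = 45 days in).
April 26, 1984 is 70 days after the start; 70 ÷ 15 = 4 remainder 10. Last occurrence in the window: #5 on April 16, 1984.
Occurrences #4 through #5: 2 in total.

2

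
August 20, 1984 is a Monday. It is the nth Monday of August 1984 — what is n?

Day 20 falls in week ⌈20/7⌉ of the month.
Days 1–7 hold the 1st Monday, 8–14 the 2nd, 15–21 the 3rd, 22–28 the 4th, 29–31 the 5th.
20 is in the range for the 3rd.

3rd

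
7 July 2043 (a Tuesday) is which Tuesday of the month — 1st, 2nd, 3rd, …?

Day 7 falls in week ⌈7/7⌉ of the month.
Days 1–7 hold the 1st Tuesday, 8–14 the 2nd, 15–21 the 3rd, 22–28 the 4th, 29–31 the 5th.
7 is in the range for the 1st.

1st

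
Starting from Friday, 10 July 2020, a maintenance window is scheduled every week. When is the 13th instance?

The 13th occurrence is 12 intervals after the first: 12 × 7 = 84 days after 10 July 2020.
July has 31 days — 21 days to the end of July leaves 63.
August has 31 days (32 left).
September has 30 days (2 left).
2 days into October → 2 October 2020.

2 October 2020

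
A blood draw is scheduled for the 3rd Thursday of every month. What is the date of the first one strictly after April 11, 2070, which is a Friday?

April 17, 2070

April 2070 starts on a Tuesday; its first Thursday is the 3rd, so the 3rd Thursday is the 17th — April 17, 2070.
April 17, 2070 is after April 11, 2070, so that is the next one.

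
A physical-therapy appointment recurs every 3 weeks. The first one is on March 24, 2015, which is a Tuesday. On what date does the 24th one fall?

July 19, 2016

The 24th occurrence is 23 intervals after the first: 23 × 21 = 483 days after March 24, 2015.
March has 31 days — 7 days to the end of March leaves 476.
From end of March to end of 2015 is 275 days (201 left).
January has 31 days (170 left).
February has 29 days (141 left).
March has 31 days (110 left).
April has 30 days (80 left).
May has 31 days (49 left).
June has 30 days (19 left).
19 days into July → July 19, 2016.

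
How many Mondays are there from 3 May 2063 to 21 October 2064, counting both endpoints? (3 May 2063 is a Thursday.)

3 May 2063 is a Thursday; the first Monday on or after it is 7 May 2063 (4 days later).
From 7 May 2063 to 21 October 2064: 238 + 295 = 533 days (rest of 2063, to 21 October 2064 in 2064).
533 ÷ 7 = 76 full weeks with remainder 1, so 76 more Mondays after the first → 77.

77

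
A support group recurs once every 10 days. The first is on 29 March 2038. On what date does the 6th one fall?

18 May 2038

The 6th occurrence is 5 intervals after the first: 5 × 10 = 50 days after 29 March 2038.
March has 31 days — 2 days to the end of March leaves 48.
April has 30 days (18 left).
18 days into May → 18 May 2038.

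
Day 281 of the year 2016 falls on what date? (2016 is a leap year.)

January has 31 days (281 − 31 = 250 remain).
February has 29 days (250 − 29 = 221 remain).
March has 31 days (221 − 31 = 190 remain).
April has 30 days (190 − 30 = 160 remain).
May has 31 days (160 − 31 = 129 remain).
June has 30 days (129 − 30 = 99 remain).
July has 31 days (99 − 31 = 68 remain).
August has 31 days (68 − 31 = 37 remain).
September has 30 days (37 − 30 = 7 remain).
7 into October → October 7.

October 7, 2016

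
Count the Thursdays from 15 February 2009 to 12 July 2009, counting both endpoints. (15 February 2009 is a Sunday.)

21

15 February 2009 is a Sunday; the first Thursday on or after it is 19 February 2009 (4 days later).
From 19 February 2009 to 12 July 2009: 9 + 31 + 30 + 31 + 30 + 12 = 143 days (rest of February, March, April, May, June, July).
143 ÷ 7 = 20 full weeks with remainder 3, so 20 more Thursdays after the first → 21.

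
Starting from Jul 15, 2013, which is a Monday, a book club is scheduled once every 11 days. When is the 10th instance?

Oct 22, 2013

The 10th occurrence is 9 intervals after the first: 9 × 11 = 99 days after Jul 15, 2013.
Jul has 31 days — 16 days to the end of Jul leaves 83.
Aug has 31 days (52 left).
Sep has 30 days (22 left).
22 days into Oct → Oct 22, 2013.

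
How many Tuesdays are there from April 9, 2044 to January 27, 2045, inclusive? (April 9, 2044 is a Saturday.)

April 9, 2044 is a Saturday; the first Tuesday on or after it is April 12, 2044 (3 days later).
From April 12, 2044 to January 27, 2045: 18 + 31 + 30 + 31 + 31 + 30 + 31 + 30 + 31 + 27 = 290 days (rest of April, May, June, July, August, September, October, November, December, January).
290 ÷ 7 = 41 full weeks with remainder 3, so 41 more Tuesdays after the first → 42.

42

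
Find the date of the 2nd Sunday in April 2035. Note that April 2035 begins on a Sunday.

8 April 2035

April 2035 begins on a Sunday, so the first Sunday is April 1.
The 2nd Sunday is 1 weeks later: 1 + 7 = 8.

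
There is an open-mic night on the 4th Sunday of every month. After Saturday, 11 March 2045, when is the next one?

26 March 2045

March 2045 starts on a Wednesday; its first Sunday is the 5th, so the 4th Sunday is the 26th — 26 March 2045.
26 March 2045 is after 11 March 2045, so that is the next one.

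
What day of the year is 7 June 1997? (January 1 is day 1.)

158

Days in months before June: 31 + 28 + 31 + 30 + 31 = 151.
Plus 7 days into June → day 158.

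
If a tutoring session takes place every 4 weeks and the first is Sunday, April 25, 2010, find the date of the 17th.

The 17th occurrence is 16 intervals after the first: 16 × 28 = 448 days after April 25, 2010.
April has 30 days — 5 days to the end of April leaves 443.
From end of April to end of 2010 is 245 days (198 left).
January has 31 days (167 left).
February has 28 days (139 left).
March has 31 days (108 left).
April has 30 days (78 left).
May has 31 days (47 left).
June has 30 days (17 left).
17 days into July → July 17, 2011.

July 17, 2011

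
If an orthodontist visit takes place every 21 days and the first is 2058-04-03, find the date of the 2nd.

The 2nd occurrence is 1 interval after the first: 1 × 21 = 21 days after 2058-04-03.
21 days later is 2058-04-24.

2058-04-24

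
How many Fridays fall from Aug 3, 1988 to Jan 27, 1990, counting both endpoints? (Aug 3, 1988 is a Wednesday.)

78

Aug 3, 1988 is a Wednesday; the first Friday on or after it is Aug 5, 1988 (2 days later).
From Aug 5, 1988 to Jan 27, 1990: 148 + 365 + 27 = 540 days (rest of 1988, 1989, to Jan 27, 1990 in 1990).
540 ÷ 7 = 77 full weeks with remainder 1, so 77 more Fridays after the first → 78.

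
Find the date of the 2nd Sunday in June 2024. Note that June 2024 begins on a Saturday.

June 9, 2024

June 2024 begins on a Saturday, so the first Sunday is June 2 (1 day later).
The 2nd Sunday is 1 weeks later: 2 + 7 = 9.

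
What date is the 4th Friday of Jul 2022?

Jul 2022 begins on a Friday, so the first Friday is Jul 1.
The 4th Friday is 3 weeks later: 1 + 21 = 22.

Jul 22, 2022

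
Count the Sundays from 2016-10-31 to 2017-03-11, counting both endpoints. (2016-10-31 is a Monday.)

18

2016-10-31 is a Monday; the first Sunday on or after it is 2016-11-06 (6 days later).
From 2016-11-06 to 2017-03-11: 24 + 31 + 31 + 28 + 11 = 125 days (rest of November, December, January, February, March).
125 ÷ 7 = 17 full weeks with remainder 6, so 17 more Sundays after the first → 18.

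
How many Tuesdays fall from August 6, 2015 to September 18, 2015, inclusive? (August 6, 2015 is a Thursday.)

6

August 6, 2015 is a Thursday; the first Tuesday on or after it is August 11, 2015 (5 days later).
From August 11, 2015 to September 18, 2015: 20 + 18 = 38 days (rest of August, September).
38 ÷ 7 = 5 full weeks with remainder 3, so 5 more Tuesdays after the first → 6.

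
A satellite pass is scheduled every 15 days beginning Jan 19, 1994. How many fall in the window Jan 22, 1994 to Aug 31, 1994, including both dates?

14

Occurrences land 15·i days after Jan 19, 1994 for i = 0, 1, 2, …
Jan 22, 1994 is 3 days after the start; 3 ÷ 15 = 0 remainder 3; since the remainder is 3, round up to i = 1. First occurrence in the window: #2 on Feb 3, 1994 (1×15 = 15 days in).
Aug 31, 1994 is 224 days after the start; 224 ÷ 15 = 14 remainder 14. Last occurrence in the window: #15 on Aug 17, 1994.
Occurrences #2 through #15: 14 in total.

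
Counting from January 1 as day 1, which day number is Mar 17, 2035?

Days in months before Mar: 31 + 28 = 59.
Plus 17 days into Mar → day 76.

76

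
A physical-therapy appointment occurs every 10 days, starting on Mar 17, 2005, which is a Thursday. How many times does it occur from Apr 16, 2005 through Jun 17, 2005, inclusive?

Occurrences land 10·i days after Mar 17, 2005 for i = 0, 1, 2, …
Apr 16, 2005 is 30 days after the start; 30 ÷ 10 = 3 remainder 0. First occurrence in the window: #4 on Apr 16, 2005 (3×10 = 30 days in).
Jun 17, 2005 is 92 days after the start; 92 ÷ 10 = 9 remainder 2. Last occurrence in the window: #10 on Jun 15, 2005.
Occurrences #4 through #10: 7 in total.

7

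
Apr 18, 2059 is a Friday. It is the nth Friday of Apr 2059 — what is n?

3rd

Day 18 falls in week ⌈18/7⌉ of the month.
Days 1–7 hold the 1st Friday, 8–14 the 2nd, 15–21 the 3rd, 22–28 the 4th, 29–31 the 5th.
18 is in the range for the 3rd.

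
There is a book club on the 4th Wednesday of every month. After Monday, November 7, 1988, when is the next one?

November 1988 starts on a Tuesday; its first Wednesday is the 2nd, so the 4th Wednesday is the 23rd — November 23, 1988.
November 23, 1988 is after November 7, 1988, so that is the next one.

November 23, 1988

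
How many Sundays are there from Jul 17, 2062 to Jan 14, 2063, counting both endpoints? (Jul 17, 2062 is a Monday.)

Jul 17, 2062 is a Monday; the first Sunday on or after it is Jul 23, 2062 (6 days later).
From Jul 23, 2062 to Jan 14, 2063: 8 + 31 + 30 + 31 + 30 + 31 + 14 = 175 days (rest of Jul, Aug, Sep, Oct, Nov, Dec, Jan).
175 ÷ 7 = 25 full weeks with remainder 0, so 25 more Sundays after the first → 26.

26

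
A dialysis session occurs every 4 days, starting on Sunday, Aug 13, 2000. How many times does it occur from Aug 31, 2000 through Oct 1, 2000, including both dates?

Occurrences land 4·i days after Aug 13, 2000 for i = 0, 1, 2, …
Aug 31, 2000 is 18 days after the start; 18 ÷ 4 = 4 remainder 2; since the remainder is 2, round up to i = 5. First occurrence in the window: #6 on Sep 2, 2000 (5×4 = 20 days in).
Oct 1, 2000 is 49 days after the start; 49 ÷ 4 = 12 remainder 1. Last occurrence in the window: #13 on Sep 30, 2000.
Occurrences #6 through #13: 8 in total.

8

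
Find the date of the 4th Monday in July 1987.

1987-07-27

July 1987 begins on a Wednesday, so the first Monday is July 6 (5 days later).
The 4th Monday is 3 weeks later: 6 + 21 = 27.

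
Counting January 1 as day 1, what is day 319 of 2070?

15 November 2070

January has 31 days (319 − 31 = 288 remain).
February has 28 days (288 − 28 = 260 remain).
March has 31 days (260 − 31 = 229 remain).
April has 30 days (229 − 30 = 199 remain).
May has 31 days (199 − 31 = 168 remain).
June has 30 days (168 − 30 = 138 remain).
July has 31 days (138 − 31 = 107 remain).
August has 31 days (107 − 31 = 76 remain).
September has 30 days (76 − 30 = 46 remain).
October has 31 days (46 − 31 = 15 remain).
15 into November → November 15.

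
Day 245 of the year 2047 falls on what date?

Jan has 31 days (245 − 31 = 214 remain).
Feb has 28 days (214 − 28 = 186 remain).
Mar has 31 days (186 − 31 = 155 remain).
Apr has 30 days (155 − 30 = 125 remain).
May has 31 days (125 − 31 = 94 remain).
Jun has 30 days (94 − 30 = 64 remain).
Jul has 31 days (64 − 31 = 33 remain).
Aug has 31 days (33 − 31 = 2 remain).
2 into Sep → Sep 2.

Sep 2, 2047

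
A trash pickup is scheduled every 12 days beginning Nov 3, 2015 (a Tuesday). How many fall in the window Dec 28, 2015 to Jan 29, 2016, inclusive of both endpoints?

Occurrences land 12·i days after Nov 3, 2015 for i = 0, 1, 2, …
Dec 28, 2015 is 55 days after the start; 55 ÷ 12 = 4 remainder 7; since the remainder is 7, round up to i = 5. First occurrence in the window: #6 on Jan 2, 2016 (5×12 = 60 days in).
Jan 29, 2016 is 87 days after the start; 87 ÷ 12 = 7 remainder 3. Last occurrence in the window: #8 on Jan 26, 2016.
Occurrences #6 through #8: 3 in total.

3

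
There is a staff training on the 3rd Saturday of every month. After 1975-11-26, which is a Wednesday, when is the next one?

November 1975 starts on a Saturday; its first Saturday is the 1st, so the 3rd Saturday is the 15th — 1975-11-15.
That is not after 1975-11-26, so look at December 1975.
December 1975 starts on a Monday; its first Saturday is the 6th, so the 3rd Saturday is the 20th — 1975-12-20.

1975-12-20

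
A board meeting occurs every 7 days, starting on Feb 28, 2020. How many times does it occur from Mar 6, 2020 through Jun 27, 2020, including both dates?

Occurrences land 7·i days after Feb 28, 2020 for i = 0, 1, 2, …
Mar 6, 2020 is 7 days after the start; 7 ÷ 7 = 1 remainder 0. First occurrence in the window: #2 on Mar 6, 2020 (1×7 = 7 days in).
Jun 27, 2020 is 120 days after the start; 120 ÷ 7 = 17 remainder 1. Last occurrence in the window: #18 on Jun 26, 2020.
Occurrences #2 through #18: 17 in total.

17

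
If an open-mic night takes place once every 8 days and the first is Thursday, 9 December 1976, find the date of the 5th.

The 5th occurrence is 4 intervals after the first: 4 × 8 = 32 days after 9 December 1976.
December has 31 days — 22 days to the end of December leaves 10.
10 days into January → 10 January 1977.

10 January 1977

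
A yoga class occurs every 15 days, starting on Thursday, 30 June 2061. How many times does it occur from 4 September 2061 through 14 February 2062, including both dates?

Occurrences land 15·i days after 30 June 2061 for i = 0, 1, 2, …
4 September 2061 is 66 days after the start; 66 ÷ 15 = 4 remainder 6; since the remainder is 6, round up to i = 5. First occurrence in the window: #6 on 13 September 2061 (5×15 = 75 days in).
14 February 2062 is 229 days after the start; 229 ÷ 15 = 15 remainder 4. Last occurrence in the window: #16 on 10 February 2062.
Occurrences #6 through #16: 11 in total.

11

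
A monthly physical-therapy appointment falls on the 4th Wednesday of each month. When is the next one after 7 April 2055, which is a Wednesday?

April 2055 starts on a Thursday; its first Wednesday is the 7th, so the 4th Wednesday is the 28th — 28 April 2055.
28 April 2055 is after 7 April 2055, so that is the next one.

28 April 2055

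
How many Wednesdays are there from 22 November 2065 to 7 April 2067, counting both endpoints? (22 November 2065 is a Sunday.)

72

22 November 2065 is a Sunday; the first Wednesday on or after it is 25 November 2065 (3 days later).
From 25 November 2065 to 7 April 2067: 36 + 365 + 97 = 498 days (rest of 2065, 2066, to 7 April 2067 in 2067).
498 ÷ 7 = 71 full weeks with remainder 1, so 71 more Wednesdays after the first → 72.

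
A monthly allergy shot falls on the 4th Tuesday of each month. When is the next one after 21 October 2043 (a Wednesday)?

27 October 2043

October 2043 starts on a Thursday; its first Tuesday is the 6th, so the 4th Tuesday is the 27th — 27 October 2043.
27 October 2043 is after 21 October 2043, so that is the next one.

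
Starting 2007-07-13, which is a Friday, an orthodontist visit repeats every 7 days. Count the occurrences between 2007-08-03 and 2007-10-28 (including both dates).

13

Occurrences land 7·i days after 2007-07-13 for i = 0, 1, 2, …
2007-08-03 is 21 days after the start; 21 ÷ 7 = 3 remainder 0. First occurrence in the window: #4 on 2007-08-03 (3×7 = 21 days in).
2007-10-28 is 107 days after the start; 107 ÷ 7 = 15 remainder 2. Last occurrence in the window: #16 on 2007-10-26.
Occurrences #4 through #16: 13 in total.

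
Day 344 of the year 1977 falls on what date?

Dec 10, 1977

Jan has 31 days (344 − 31 = 313 remain).
Feb has 28 days (313 − 28 = 285 remain).
Mar has 31 days (285 − 31 = 254 remain).
Apr has 30 days (254 − 30 = 224 remain).
May has 31 days (224 − 31 = 193 remain).
Jun has 30 days (193 − 30 = 163 remain).
Jul has 31 days (163 − 31 = 132 remain).
Aug has 31 days (132 − 31 = 101 remain).
Sep has 30 days (101 − 30 = 71 remain).
Oct has 31 days (71 − 31 = 40 remain).
Nov has 30 days (40 − 30 = 10 remain).
10 into Dec → Dec 10.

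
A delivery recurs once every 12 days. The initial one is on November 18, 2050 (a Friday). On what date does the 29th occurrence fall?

October 20, 2051

The 29th occurrence is 28 intervals after the first: 28 × 12 = 336 days after November 18, 2050.
November has 30 days — 12 days to the end of November leaves 324.
December has 31 days (293 left).
January has 31 days (262 left).
February has 28 days (234 left).
March has 31 days (203 left).
April has 30 days (173 left).
May has 31 days (142 left).
June has 30 days (112 left).
July has 31 days (81 left).
August has 31 days (50 left).
September has 30 days (20 left).
20 days into October → October 20, 2051.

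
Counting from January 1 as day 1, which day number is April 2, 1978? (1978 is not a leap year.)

92

Days in months before April: 31 + 28 + 31 = 90.
Plus 2 days into April → day 92.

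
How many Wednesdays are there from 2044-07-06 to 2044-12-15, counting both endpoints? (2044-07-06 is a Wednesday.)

24

2044-07-06 is a Wednesday; the first Wednesday on or after it is 2044-07-06.
From 2044-07-06 to 2044-12-15: 25 + 31 + 30 + 31 + 30 + 15 = 162 days (rest of July, August, September, October, November, December).
162 ÷ 7 = 23 full weeks with remainder 1, so 23 more Wednesdays after the first → 24.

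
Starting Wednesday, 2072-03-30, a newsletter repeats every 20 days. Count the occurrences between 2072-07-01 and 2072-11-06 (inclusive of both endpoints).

7

Occurrences land 20·i days after 2072-03-30 for i = 0, 1, 2, …
2072-07-01 is 93 days after the start; 93 ÷ 20 = 4 remainder 13; since the remainder is 13, round up to i = 5. First occurrence in the window: #6 on 2072-07-08 (5×20 = 100 days in).
2072-11-06 is 221 days after the start; 221 ÷ 20 = 11 remainder 1. Last occurrence in the window: #12 on 2072-11-05.
Occurrences #6 through #12: 7 in total.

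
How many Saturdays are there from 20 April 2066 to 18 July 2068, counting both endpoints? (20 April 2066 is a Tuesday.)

117

20 April 2066 is a Tuesday; the first Saturday on or after it is 24 April 2066 (4 days later).
From 24 April 2066 to 18 July 2068: 251 + 365 + 200 = 816 days (rest of 2066, 2067, to 18 July 2068 in 2068).
816 ÷ 7 = 116 full weeks with remainder 4, so 116 more Saturdays after the first → 117.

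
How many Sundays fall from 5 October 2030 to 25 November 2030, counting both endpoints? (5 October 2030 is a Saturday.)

8

5 October 2030 is a Saturday; the first Sunday on or after it is 6 October 2030 (1 day later).
From 6 October 2030 to 25 November 2030: 25 + 25 = 50 days (rest of October, November).
50 ÷ 7 = 7 full weeks with remainder 1, so 7 more Sundays after the first → 8.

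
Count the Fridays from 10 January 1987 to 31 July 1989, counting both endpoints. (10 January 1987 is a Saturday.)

133

10 January 1987 is a Saturday; the first Friday on or after it is 16 January 1987 (6 days later).
From 16 January 1987 to 31 July 1989: 349 + 366 + 212 = 927 days (rest of 1987, 1988, to 31 July 1989 in 1989).
927 ÷ 7 = 132 full weeks with remainder 3, so 132 more Fridays after the first → 133.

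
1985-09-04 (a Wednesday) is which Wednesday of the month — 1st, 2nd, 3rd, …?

1st

Day 4 falls in week ⌈4/7⌉ of the month.
Days 1–7 hold the 1st Wednesday, 8–14 the 2nd, 15–21 the 3rd, 22–28 the 4th, 29–31 the 5th.
4 is in the range for the 1st.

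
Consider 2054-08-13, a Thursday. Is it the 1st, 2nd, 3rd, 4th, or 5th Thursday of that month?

Day 13 falls in week ⌈13/7⌉ of the month.
Days 1–7 hold the 1st Thursday, 8–14 the 2nd, 15–21 the 3rd, 22–28 the 4th, 29–31 the 5th.
13 is in the range for the 2nd.

2nd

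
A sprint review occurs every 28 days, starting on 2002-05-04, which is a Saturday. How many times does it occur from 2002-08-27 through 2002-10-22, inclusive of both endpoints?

Occurrences land 28·i days after 2002-05-04 for i = 0, 1, 2, …
2002-08-27 is 115 days after the start; 115 ÷ 28 = 4 remainder 3; since the remainder is 3, round up to i = 5. First occurrence in the window: #6 on 2002-09-21 (5×28 = 140 days in).
2002-10-22 is 171 days after the start; 171 ÷ 28 = 6 remainder 3. Last occurrence in the window: #7 on 2002-10-19.
Occurrences #6 through #7: 2 in total.

2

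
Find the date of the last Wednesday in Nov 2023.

Nov 29, 2023

Nov 2023 begins on a Wednesday, so the first Wednesday is Nov 1.
Nov 2023 has 30 days. Adding weeks: 1, 8, 15, 22, 29 — the last one ≤ 30 is the 29th.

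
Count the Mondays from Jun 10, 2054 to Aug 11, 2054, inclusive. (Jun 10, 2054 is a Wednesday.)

9

Jun 10, 2054 is a Wednesday; the first Monday on or after it is Jun 15, 2054 (5 days later).
From Jun 15, 2054 to Aug 11, 2054: 15 + 31 + 11 = 57 days (rest of Jun, Jul, Aug).
57 ÷ 7 = 8 full weeks with remainder 1, so 8 more Mondays after the first → 9.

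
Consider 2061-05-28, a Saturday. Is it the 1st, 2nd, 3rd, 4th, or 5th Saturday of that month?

4th

Day 28 falls in week ⌈28/7⌉ of the month.
Days 1–7 hold the 1st Saturday, 8–14 the 2nd, 15–21 the 3rd, 22–28 the 4th, 29–31 the 5th.
28 is in the range for the 4th.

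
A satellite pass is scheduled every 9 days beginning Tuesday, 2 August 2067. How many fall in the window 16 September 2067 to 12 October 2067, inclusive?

Occurrences land 9·i days after 2 August 2067 for i = 0, 1, 2, …
16 September 2067 is 45 days after the start; 45 ÷ 9 = 5 remainder 0. First occurrence in the window: #6 on 16 September 2067 (5×9 = 45 days in).
12 October 2067 is 71 days after the start; 71 ÷ 9 = 7 remainder 8. Last occurrence in the window: #8 on 4 October 2067.
Occurrences #6 through #8: 3 in total.

3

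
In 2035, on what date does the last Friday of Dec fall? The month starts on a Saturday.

Dec 28, 2035

Dec 2035 begins on a Saturday, so the first Friday is Dec 7 (6 days later).
Dec 2035 has 31 days. Adding weeks: 7, 14, 21, 28 — the last one ≤ 31 is the 28th.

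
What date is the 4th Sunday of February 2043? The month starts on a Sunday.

February 2043 begins on a Sunday, so the first Sunday is February 1.
The 4th Sunday is 3 weeks later: 1 + 21 = 22.

22 February 2043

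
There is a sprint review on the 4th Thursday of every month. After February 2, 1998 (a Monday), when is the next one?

February 26, 1998

February 1998 starts on a Sunday; its first Thursday is the 5th, so the 4th Thursday is the 26th — February 26, 1998.
February 26, 1998 is after February 2, 1998, so that is the next one.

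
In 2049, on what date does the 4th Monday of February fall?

22 February 2049

February 2049 begins on a Monday, so the first Monday is February 1.
The 4th Monday is 3 weeks later: 1 + 21 = 22.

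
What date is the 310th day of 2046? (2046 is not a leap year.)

January has 31 days (310 − 31 = 279 remain).
February has 28 days (279 − 28 = 251 remain).
March has 31 days (251 − 31 = 220 remain).
April has 30 days (220 − 30 = 190 remain).
May has 31 days (190 − 31 = 159 remain).
June has 30 days (159 − 30 = 129 remain).
July has 31 days (129 − 31 = 98 remain).
August has 31 days (98 − 31 = 67 remain).
September has 30 days (67 − 30 = 37 remain).
October has 31 days (37 − 31 = 6 remain).
6 into November → November 6.

2046-11-06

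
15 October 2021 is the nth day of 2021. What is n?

Days in months before October: 31 + 28 + 31 + 30 + 31 + 30 + 31 + 31 + 30 = 273.
Plus 15 days into October → day 288.

288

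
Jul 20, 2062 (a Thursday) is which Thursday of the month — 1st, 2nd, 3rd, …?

Day 20 falls in week ⌈20/7⌉ of the month.
Days 1–7 hold the 1st Thursday, 8–14 the 2nd, 15–21 the 3rd, 22–28 the 4th, 29–31 the 5th.
20 is in the range for the 3rd.

3rd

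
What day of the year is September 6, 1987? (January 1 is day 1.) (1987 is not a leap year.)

249

Days in months before September: 31 + 28 + 31 + 30 + 31 + 30 + 31 + 31 = 243.
Plus 6 days into September → day 249.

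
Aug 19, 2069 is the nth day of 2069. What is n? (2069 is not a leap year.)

Days in months before Aug: 31 + 28 + 31 + 30 + 31 + 30 + 31 = 212.
Plus 19 days into Aug → day 231.

231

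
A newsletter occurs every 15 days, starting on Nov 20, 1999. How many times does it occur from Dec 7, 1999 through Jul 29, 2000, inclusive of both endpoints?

Occurrences land 15·i days after Nov 20, 1999 for i = 0, 1, 2, …
Dec 7, 1999 is 17 days after the start; 17 ÷ 15 = 1 remainder 2; since the remainder is 2, round up to i = 2. First occurrence in the window: #3 on Dec 20, 1999 (2×15 = 30 days in).
Jul 29, 2000 is 252 days after the start; 252 ÷ 15 = 16 remainder 12. Last occurrence in the window: #17 on Jul 17, 2000.
Occurrences #3 through #17: 15 in total.

15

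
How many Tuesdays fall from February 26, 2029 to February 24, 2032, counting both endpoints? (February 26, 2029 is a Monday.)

February 26, 2029 is a Monday; the first Tuesday on or after it is February 27, 2029 (1 day later).
From February 27, 2029 to February 24, 2032: 307 + 365 + 365 + 55 = 1092 days (rest of 2029, 2030, 2031, to February 24, 2032 in 2032).
1092 ÷ 7 = 156 full weeks with remainder 0, so 156 more Tuesdays after the first → 157.

157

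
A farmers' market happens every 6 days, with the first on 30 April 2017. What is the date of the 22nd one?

3 September 2017

The 22nd occurrence is 21 intervals after the first: 21 × 6 = 126 days after 30 April 2017.
April has 30 days — 0 days to the end of April leaves 126.
May has 31 days (95 left).
June has 30 days (65 left).
July has 31 days (34 left).
August has 31 days (3 left).
3 days into September → 3 September 2017.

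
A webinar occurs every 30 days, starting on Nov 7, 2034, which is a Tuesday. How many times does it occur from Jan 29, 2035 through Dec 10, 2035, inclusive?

Occurrences land 30·i days after Nov 7, 2034 for i = 0, 1, 2, …
Jan 29, 2035 is 83 days after the start; 83 ÷ 30 = 2 remainder 23; since the remainder is 23, round up to i = 3. First occurrence in the window: #4 on Feb 5, 2035 (3×30 = 90 days in).
Dec 10, 2035 is 398 days after the start; 398 ÷ 30 = 13 remainder 8. Last occurrence in the window: #14 on Dec 2, 2035.
Occurrences #4 through #14: 11 in total.

11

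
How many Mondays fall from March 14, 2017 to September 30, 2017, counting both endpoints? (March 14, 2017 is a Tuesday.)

28

March 14, 2017 is a Tuesday; the first Monday on or after it is March 20, 2017 (6 days later).
From March 20, 2017 to September 30, 2017: 11 + 30 + 31 + 30 + 31 + 31 + 30 = 194 days (rest of March, April, May, June, July, August, September).
194 ÷ 7 = 27 full weeks with remainder 5, so 27 more Mondays after the first → 28.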